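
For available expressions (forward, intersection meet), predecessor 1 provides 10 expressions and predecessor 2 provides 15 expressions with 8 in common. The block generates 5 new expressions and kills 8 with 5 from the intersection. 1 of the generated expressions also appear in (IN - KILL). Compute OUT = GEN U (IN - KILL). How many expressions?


IN = intersection of predecessors = 8
IN - KILL = 8 - 5 = 3
|OUT| = |GEN| + |IN - KILL| - |GEN ∩ (IN - KILL)| = 5 + 3 - 1 = 7

7


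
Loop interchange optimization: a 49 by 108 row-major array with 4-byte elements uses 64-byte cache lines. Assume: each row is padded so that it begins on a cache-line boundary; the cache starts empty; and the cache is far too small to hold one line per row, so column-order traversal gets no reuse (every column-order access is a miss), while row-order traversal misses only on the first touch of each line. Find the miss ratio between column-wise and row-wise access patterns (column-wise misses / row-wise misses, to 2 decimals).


Each row occupies 108 * 4 = 432 bytes and starts on a line boundary, so it spans ceil(432 / 64) = 7 cache lines.
Row-major traversal misses (one per line touched): 49 * ceil(108 * 4 / 64) = 343
Column-major traversal misses (no reuse, every access misses): 49 * 108 = 5292
Ratio = 5292 / 343 = 15.43

15.43


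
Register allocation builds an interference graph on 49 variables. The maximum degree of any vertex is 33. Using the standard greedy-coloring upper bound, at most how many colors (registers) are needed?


Greedy coloring never needs more than (max_degree + 1) colors: when coloring a vertex, at most max_degree neighbors are already colored.
Upper bound = 33 + 1 = 34

34


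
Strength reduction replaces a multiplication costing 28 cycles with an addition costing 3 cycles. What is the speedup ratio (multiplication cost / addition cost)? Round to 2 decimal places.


Ratio = mult_cost / add_cost = 28 / 3 = 9.33

9.33


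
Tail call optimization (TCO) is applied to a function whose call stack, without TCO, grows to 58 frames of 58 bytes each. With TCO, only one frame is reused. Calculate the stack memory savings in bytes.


Without TCO: 58 * 58 = 3364 bytes
With TCO: reuse 1 frame = 58 bytes
Savings = 3364 - 58 = 3306

3306


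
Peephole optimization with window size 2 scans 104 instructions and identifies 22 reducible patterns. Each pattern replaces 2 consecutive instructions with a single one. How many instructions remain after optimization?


Each match removes 1 instructions.
Total removed = 22 * 1 = 22
Remaining = 104 - 22 = 82

82


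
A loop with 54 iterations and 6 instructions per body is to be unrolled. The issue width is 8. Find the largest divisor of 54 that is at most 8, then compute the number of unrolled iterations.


Largest divisor of 54 <= 8 is 6
New iterations = 54 / 6 = 9

9


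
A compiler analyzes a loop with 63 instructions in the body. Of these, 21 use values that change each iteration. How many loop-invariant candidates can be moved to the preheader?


Invariant candidates = total - loop-dependent
= 63 - 21 = 42

42


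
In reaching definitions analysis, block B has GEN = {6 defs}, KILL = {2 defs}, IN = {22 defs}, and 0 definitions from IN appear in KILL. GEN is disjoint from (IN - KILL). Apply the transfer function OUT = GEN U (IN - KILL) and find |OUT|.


IN - KILL: 22 - 0 = 22 surviving definitions
OUT = GEN + surviving = 6 + 22 = 28

28


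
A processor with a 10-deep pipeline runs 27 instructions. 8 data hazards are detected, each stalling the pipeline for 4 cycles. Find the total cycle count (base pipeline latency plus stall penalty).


Base cycles = 10 + 27 - 1 = 36
Total stalls = 8 * 4 = 32
Total = 36 + 32 = 68

68


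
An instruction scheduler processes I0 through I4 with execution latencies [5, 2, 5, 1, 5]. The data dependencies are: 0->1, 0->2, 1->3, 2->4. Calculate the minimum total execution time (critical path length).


Compute longest path through dependency graph: dist(Ik) = max over predecessors of dist + latency(Ik).
dist(I0) = latency 5 = 5
dist(I1) = dist(I0) + 2 = 5 + 2 = 7
dist(I2) = dist(I0) + 5 = 5 + 5 = 10
dist(I3) = dist(I1) + 1 = 7 + 1 = 8
dist(I4) = dist(I2) + 5 = 10 + 5 = 15
Critical path = max dist = 15

15


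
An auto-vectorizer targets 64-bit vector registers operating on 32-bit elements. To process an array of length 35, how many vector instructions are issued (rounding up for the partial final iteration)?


Width = 64 / 32 = 2 elements per vector op
Iterations = ceil(35 / 2) = 18

18


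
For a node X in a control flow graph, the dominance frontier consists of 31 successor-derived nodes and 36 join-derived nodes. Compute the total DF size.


DF(X) = direct successor contributions + join point contributions
= 31 + 36 = 67

67


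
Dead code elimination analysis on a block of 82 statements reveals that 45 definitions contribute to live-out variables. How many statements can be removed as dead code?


Dead code = total statements - live definitions
= 82 - 45 = 37

37


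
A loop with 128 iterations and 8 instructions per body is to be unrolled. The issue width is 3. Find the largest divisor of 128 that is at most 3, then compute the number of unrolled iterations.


Largest divisor of 128 <= 3 is 2
New iterations = 128 / 2 = 64

64


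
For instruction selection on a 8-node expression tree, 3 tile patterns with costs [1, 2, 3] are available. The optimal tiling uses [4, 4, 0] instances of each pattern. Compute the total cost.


Total cost = sum(count_i * cost_i)
= 4*1 + 4*2 + 0*3
= 12

12


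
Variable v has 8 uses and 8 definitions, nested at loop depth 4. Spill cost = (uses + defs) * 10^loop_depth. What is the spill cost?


uses + defs = 8 + 8 = 16
10^4 = 10000
Spill cost = 16 * 10000 = 160000

160000


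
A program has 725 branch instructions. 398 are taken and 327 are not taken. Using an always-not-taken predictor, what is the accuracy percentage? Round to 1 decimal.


Predictor: always-not-taken
Correct predictions = 327
Accuracy = 327 / 725 * 100 = 45.1%

45.1


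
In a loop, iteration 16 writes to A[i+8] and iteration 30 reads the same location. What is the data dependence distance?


Distance = read iteration - write iteration
= 30 - 16 = 14

14


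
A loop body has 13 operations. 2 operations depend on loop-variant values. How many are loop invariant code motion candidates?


Invariant candidates = total - loop-dependent
= 13 - 2 = 11

11


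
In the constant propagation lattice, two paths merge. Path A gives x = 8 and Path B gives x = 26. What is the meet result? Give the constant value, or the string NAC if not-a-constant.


Meet operation: if both paths give the same constant, result is that constant; if they differ, result is NAC (not-a-constant).
Path A: 8, Path B: 26 -> differ
Result: not-a-constant -> NAC

NAC


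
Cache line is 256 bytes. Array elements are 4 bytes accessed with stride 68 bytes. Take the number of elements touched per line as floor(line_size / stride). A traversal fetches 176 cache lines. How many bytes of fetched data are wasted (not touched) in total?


Elements per line = floor(256 / 68) = 3
Bytes used per line = 3 * 4 = 12
Wasted per line = 256 - 12 = 244
Total wasted = 244 * 176 = 42944

42944


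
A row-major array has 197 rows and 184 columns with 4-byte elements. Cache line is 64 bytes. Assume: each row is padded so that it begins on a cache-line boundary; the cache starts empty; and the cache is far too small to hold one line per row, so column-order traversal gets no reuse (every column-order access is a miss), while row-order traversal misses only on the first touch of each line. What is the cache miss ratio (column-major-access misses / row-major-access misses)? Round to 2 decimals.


Each row occupies 184 * 4 = 736 bytes and starts on a line boundary, so it spans ceil(736 / 64) = 12 cache lines.
Row-major traversal misses (one per line touched): 197 * ceil(184 * 4 / 64) = 2364
Column-major traversal misses (no reuse, every access misses): 197 * 184 = 36248
Ratio = 36248 / 2364 = 15.33

15.33


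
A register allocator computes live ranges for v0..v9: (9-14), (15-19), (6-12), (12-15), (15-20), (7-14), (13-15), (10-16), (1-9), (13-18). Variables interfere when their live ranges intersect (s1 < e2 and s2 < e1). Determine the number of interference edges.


Check all pairs for overlapping intervals.
Two intervals (s1,e1) and (s2,e2) overlap if s1 < e2 and s2 < e1.
v0 (9-14) vs v1..v9: overlaps v2, v3, v5, v6, v7, v9 -> 6
v1 (15-19) vs v2..v9: overlaps v4, v7, v9 -> 3
v2 (6-12) vs v3..v9: overlaps v5, v7, v8 -> 3
v3 (12-15) vs v4..v9: overlaps v5, v6, v7, v9 -> 4
v4 (15-20) vs v5..v9: overlaps v7, v9 -> 2
v5 (7-14) vs v6..v9: overlaps v6, v7, v8, v9 -> 4
v6 (13-15) vs v7..v9: overlaps v7, v9 -> 2
v7 (10-16) vs v8..v9: overlaps v9 -> 1
v8 (1-9) vs v9: overlaps none -> 0
Total overlapping pairs = 6 + 3 + 3 + 4 + 2 + 4 + 2 + 1 + 0 = 25

25


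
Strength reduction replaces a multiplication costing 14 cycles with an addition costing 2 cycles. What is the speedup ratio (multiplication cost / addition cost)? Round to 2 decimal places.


Ratio = mult_cost / add_cost = 14 / 2 = 7.0

7.0


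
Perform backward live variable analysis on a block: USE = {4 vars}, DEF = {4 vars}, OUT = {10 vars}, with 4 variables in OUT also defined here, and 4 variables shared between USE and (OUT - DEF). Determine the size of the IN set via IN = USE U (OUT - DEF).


OUT - DEF: 10 - 4 = 6
|IN| = |USE| + |OUT - DEF| - |USE ∩ (OUT - DEF)| = 4 + 6 - 4 = 6

6


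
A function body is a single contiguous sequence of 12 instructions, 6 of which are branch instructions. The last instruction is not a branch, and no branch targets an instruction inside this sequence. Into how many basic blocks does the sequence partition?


With no in-sequence branch targets, the leaders are the first instruction plus the instruction after each branch.
Number of basic blocks = branches + 1
= 6 + 1 = 7

7


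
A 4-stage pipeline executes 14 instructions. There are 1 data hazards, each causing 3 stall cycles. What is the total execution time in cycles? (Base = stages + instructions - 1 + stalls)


Base cycles = 4 + 14 - 1 = 17
Total stalls = 1 * 3 = 3
Total = 17 + 3 = 20

20


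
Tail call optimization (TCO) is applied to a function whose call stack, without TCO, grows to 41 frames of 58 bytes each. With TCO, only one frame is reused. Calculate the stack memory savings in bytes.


Without TCO: 41 * 58 = 2378 bytes
With TCO: reuse 1 frame = 58 bytes
Savings = 2378 - 58 = 2320

2320


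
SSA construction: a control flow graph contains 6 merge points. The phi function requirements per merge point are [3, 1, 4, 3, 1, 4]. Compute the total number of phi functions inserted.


Total phi functions = sum of phi functions at each join node
= 3 + 1 + 4 + 3 + 1 + 4 = 16

16


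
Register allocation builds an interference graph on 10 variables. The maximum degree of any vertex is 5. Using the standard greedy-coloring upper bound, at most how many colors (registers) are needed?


Greedy coloring never needs more than (max_degree + 1) colors: when coloring a vertex, at most max_degree neighbors are already colored.
Upper bound = 5 + 1 = 6

6


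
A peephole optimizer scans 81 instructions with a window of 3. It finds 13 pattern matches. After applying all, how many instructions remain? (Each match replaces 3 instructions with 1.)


Each match removes 2 instructions.
Total removed = 13 * 2 = 26
Remaining = 81 - 26 = 55

55


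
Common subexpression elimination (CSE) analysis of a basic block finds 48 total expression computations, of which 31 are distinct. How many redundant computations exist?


CSE count = total expressions - unique expressions
= 48 - 31 = 17

17


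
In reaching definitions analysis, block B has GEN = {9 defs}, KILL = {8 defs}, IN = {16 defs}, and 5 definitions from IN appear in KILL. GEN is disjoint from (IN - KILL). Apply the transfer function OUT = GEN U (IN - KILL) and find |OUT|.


IN - KILL: 16 - 5 = 11 surviving definitions
OUT = GEN + surviving = 9 + 11 = 20

20


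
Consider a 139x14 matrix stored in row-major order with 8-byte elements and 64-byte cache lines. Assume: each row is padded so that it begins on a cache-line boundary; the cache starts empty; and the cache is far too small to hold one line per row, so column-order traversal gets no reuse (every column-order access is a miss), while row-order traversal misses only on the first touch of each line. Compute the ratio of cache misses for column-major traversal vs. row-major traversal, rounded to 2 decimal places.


Each row occupies 14 * 8 = 112 bytes and starts on a line boundary, so it spans ceil(112 / 64) = 2 cache lines.
Row-major traversal misses (one per line touched): 139 * ceil(14 * 8 / 64) = 278
Column-major traversal misses (no reuse, every access misses): 139 * 14 = 1946
Ratio = 1946 / 278 = 7.0

7.0


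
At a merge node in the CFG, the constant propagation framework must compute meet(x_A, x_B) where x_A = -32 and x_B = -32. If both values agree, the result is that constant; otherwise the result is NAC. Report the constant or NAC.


Meet operation: if both paths give the same constant, result is that constant; if they differ, result is NAC (not-a-constant).
Path A: -32, Path B: -32 -> equal
Result: constant -> -32

-32


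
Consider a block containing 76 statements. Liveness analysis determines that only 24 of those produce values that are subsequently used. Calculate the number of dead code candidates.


Dead code = total statements - live definitions
= 76 - 24 = 52

52


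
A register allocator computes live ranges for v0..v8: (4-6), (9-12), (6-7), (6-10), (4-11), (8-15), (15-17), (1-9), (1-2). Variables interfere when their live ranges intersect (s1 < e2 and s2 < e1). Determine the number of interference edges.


Check all pairs for overlapping intervals.
Two intervals (s1,e1) and (s2,e2) overlap if s1 < e2 and s2 < e1.
v0 (4-6) vs v1..v8: overlaps v4, v7 -> 2
v1 (9-12) vs v2..v8: overlaps v3, v4, v5 -> 3
v2 (6-7) vs v3..v8: overlaps v3, v4, v7 -> 3
v3 (6-10) vs v4..v8: overlaps v4, v5, v7 -> 3
v4 (4-11) vs v5..v8: overlaps v5, v7 -> 2
v5 (8-15) vs v6..v8: overlaps v7 -> 1
v6 (15-17) vs v7..v8: overlaps none -> 0
v7 (1-9) vs v8: overlaps v8 -> 1
Total overlapping pairs = 2 + 3 + 3 + 3 + 2 + 1 + 0 + 1 = 15

15


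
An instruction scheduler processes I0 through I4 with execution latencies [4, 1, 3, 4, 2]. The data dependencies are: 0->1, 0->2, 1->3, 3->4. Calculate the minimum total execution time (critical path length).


Compute longest path through dependency graph: dist(Ik) = max over predecessors of dist + latency(Ik).
dist(I0) = latency 4 = 4
dist(I1) = dist(I0) + 1 = 4 + 1 = 5
dist(I2) = dist(I0) + 3 = 4 + 3 = 7
dist(I3) = dist(I1) + 4 = 5 + 4 = 9
dist(I4) = dist(I3) + 2 = 9 + 2 = 11
Critical path = max dist = 11

11


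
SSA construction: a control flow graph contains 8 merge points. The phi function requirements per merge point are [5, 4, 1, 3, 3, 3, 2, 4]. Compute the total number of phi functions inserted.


Total phi functions = sum of phi functions at each join node
= 5 + 4 + 1 + 3 + 3 + 3 + 2 + 4 = 25

25


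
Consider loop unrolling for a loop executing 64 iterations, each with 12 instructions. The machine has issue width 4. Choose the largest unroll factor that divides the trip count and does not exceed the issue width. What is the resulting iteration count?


Largest divisor of 64 <= 4 is 4
New iterations = 64 / 4 = 16

16


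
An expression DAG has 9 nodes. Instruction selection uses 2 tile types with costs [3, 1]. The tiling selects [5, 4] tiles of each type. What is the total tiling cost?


Total cost = sum(count_i * cost_i)
= 5*3 + 4*1
= 19

19


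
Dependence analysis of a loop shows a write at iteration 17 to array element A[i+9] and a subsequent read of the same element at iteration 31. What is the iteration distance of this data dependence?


Distance = read iteration - write iteration
= 31 - 17 = 14

14


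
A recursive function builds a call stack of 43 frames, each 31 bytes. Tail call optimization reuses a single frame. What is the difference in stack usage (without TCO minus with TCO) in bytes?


Without TCO: 43 * 31 = 1333 bytes
With TCO: reuse 1 frame = 31 bytes
Savings = 1333 - 31 = 1302

1302


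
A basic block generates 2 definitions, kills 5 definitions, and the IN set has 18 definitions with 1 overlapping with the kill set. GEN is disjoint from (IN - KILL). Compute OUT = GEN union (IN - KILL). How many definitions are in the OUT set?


IN - KILL: 18 - 1 = 17 surviving definitions
OUT = GEN + surviving = 2 + 17 = 19

19


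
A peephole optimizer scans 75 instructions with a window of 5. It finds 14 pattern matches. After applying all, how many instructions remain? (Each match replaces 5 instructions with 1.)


Each match removes 4 instructions.
Total removed = 14 * 4 = 56
Remaining = 75 - 56 = 19

19


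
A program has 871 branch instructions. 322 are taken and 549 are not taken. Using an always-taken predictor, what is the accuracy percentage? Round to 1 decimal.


Predictor: always-taken
Correct predictions = 322
Accuracy = 322 / 871 * 100 = 37.0%

37.0


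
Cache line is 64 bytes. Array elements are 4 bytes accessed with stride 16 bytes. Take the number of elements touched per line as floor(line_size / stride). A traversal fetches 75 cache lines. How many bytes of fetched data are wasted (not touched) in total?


Elements per line = floor(64 / 16) = 4
Bytes used per line = 4 * 4 = 16
Wasted per line = 64 - 16 = 48
Total wasted = 48 * 75 = 3600

3600


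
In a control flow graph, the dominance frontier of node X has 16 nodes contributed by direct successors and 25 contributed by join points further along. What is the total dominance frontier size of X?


DF(X) = direct successor contributions + join point contributions
= 16 + 25 = 41

41


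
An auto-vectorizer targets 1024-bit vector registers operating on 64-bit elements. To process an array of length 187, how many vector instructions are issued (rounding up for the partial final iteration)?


Width = 1024 / 64 = 16 elements per vector op
Iterations = ceil(187 / 16) = 12

12


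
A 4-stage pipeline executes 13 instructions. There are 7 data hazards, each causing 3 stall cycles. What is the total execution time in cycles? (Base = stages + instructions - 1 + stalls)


Base cycles = 4 + 13 - 1 = 16
Total stalls = 7 * 3 = 21
Total = 16 + 21 = 37

37


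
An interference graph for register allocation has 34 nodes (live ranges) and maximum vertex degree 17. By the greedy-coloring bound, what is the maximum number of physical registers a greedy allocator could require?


Greedy coloring never needs more than (max_degree + 1) colors: when coloring a vertex, at most max_degree neighbors are already colored.
Upper bound = 17 + 1 = 18

18


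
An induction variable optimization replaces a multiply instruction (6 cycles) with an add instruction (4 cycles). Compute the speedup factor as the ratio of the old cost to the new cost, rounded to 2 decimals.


Ratio = mult_cost / add_cost = 6 / 4 = 1.5

1.5


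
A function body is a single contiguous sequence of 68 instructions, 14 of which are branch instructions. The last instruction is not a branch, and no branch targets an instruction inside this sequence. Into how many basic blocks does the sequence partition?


With no in-sequence branch targets, the leaders are the first instruction plus the instruction after each branch.
Number of basic blocks = branches + 1
= 14 + 1 = 15

15


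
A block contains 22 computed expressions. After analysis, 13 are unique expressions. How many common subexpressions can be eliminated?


CSE count = total expressions - unique expressions
= 22 - 13 = 9

9


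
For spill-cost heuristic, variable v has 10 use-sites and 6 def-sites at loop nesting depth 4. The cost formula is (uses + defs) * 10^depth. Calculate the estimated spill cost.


uses + defs = 10 + 6 = 16
10^4 = 10000
Spill cost = 16 * 10000 = 160000

160000


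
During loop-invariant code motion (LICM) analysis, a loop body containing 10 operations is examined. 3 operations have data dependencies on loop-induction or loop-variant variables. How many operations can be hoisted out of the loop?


Invariant candidates = total - loop-dependent
= 10 - 3 = 7

7


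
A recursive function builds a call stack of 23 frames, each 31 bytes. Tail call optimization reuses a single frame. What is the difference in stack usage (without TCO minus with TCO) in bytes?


Without TCO: 23 * 31 = 713 bytes
With TCO: reuse 1 frame = 31 bytes
Savings = 713 - 31 = 682

682


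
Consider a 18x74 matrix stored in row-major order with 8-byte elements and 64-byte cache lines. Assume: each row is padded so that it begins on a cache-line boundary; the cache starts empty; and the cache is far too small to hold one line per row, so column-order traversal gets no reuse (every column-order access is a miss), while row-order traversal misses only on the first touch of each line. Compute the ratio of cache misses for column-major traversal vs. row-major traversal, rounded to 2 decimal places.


Each row occupies 74 * 8 = 592 bytes and starts on a line boundary, so it spans ceil(592 / 64) = 10 cache lines.
Row-major traversal misses (one per line touched): 18 * ceil(74 * 8 / 64) = 180
Column-major traversal misses (no reuse, every access misses): 18 * 74 = 1332
Ratio = 1332 / 180 = 7.4

7.4


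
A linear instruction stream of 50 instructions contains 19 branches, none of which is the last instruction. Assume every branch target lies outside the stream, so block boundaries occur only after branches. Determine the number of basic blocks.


With no in-sequence branch targets, the leaders are the first instruction plus the instruction after each branch.
Number of basic blocks = branches + 1
= 19 + 1 = 20

20


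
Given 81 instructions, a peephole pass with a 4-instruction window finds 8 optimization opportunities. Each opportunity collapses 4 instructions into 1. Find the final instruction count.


Each match removes 3 instructions.
Total removed = 8 * 3 = 24
Remaining = 81 - 24 = 57

57


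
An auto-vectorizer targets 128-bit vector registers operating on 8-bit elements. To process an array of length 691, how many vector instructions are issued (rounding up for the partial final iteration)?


Width = 128 / 8 = 16 elements per vector op
Iterations = ceil(691 / 16) = 44

44


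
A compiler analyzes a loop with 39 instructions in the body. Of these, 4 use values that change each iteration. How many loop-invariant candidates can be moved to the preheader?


Invariant candidates = total - loop-dependent
= 39 - 4 = 35

35


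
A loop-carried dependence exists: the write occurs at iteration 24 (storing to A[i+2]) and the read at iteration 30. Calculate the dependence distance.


Distance = read iteration - write iteration
= 30 - 24 = 6

6


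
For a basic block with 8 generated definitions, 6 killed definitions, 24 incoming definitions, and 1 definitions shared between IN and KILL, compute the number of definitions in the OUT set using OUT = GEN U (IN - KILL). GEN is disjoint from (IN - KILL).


IN - KILL: 24 - 1 = 23 surviving definitions
OUT = GEN + surviving = 8 + 23 = 31

31


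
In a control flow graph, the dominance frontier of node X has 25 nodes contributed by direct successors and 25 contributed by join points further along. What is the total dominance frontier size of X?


DF(X) = direct successor contributions + join point contributions
= 25 + 25 = 50

50


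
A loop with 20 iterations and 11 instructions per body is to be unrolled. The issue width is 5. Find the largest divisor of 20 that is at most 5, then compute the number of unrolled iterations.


Largest divisor of 20 <= 5 is 5
New iterations = 20 / 5 = 4

4


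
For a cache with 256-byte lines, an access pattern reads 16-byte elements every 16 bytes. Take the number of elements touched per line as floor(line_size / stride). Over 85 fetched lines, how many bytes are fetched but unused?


Elements per line = floor(256 / 16) = 16
Bytes used per line = 16 * 16 = 256
Wasted per line = 256 - 256 = 0
Total wasted = 0 * 85 = 0

0


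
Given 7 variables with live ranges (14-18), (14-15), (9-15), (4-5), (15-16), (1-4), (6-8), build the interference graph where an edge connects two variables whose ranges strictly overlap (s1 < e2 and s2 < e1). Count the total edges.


Check all pairs for overlapping intervals.
Two intervals (s1,e1) and (s2,e2) overlap if s1 < e2 and s2 < e1.
v0 (14-18) vs v1..v6: overlaps v1, v2, v4 -> 3
v1 (14-15) vs v2..v6: overlaps v2 -> 1
v2 (9-15) vs v3..v6: overlaps none -> 0
v3 (4-5) vs v4..v6: overlaps none -> 0
v4 (15-16) vs v5..v6: overlaps none -> 0
v5 (1-4) vs v6: overlaps none -> 0
Total overlapping pairs = 3 + 1 + 0 + 0 + 0 + 0 = 4

4


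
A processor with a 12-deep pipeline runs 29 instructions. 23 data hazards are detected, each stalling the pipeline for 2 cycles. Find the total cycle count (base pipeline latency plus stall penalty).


Base cycles = 12 + 29 - 1 = 40
Total stalls = 23 * 2 = 46
Total = 40 + 46 = 86

86


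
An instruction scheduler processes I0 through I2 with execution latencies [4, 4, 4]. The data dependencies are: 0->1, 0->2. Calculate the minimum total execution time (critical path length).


Compute longest path through dependency graph: dist(Ik) = max over predecessors of dist + latency(Ik).
dist(I0) = latency 4 = 4
dist(I1) = dist(I0) + 4 = 4 + 4 = 8
dist(I2) = dist(I0) + 4 = 4 + 4 = 8
Critical path = max dist = 8

8


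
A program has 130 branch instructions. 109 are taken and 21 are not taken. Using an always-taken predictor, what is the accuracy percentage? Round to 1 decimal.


Predictor: always-taken
Correct predictions = 109
Accuracy = 109 / 130 * 100 = 83.8%

83.8


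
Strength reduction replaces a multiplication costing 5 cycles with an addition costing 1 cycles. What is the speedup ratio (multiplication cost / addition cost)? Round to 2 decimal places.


Ratio = mult_cost / add_cost = 5 / 1 = 5.0

5.0


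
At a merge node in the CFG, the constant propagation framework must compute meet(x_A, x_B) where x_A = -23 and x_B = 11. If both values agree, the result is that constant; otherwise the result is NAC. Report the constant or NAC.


Meet operation: if both paths give the same constant, result is that constant; if they differ, result is NAC (not-a-constant).
Path A: -23, Path B: 11 -> differ
Result: not-a-constant -> NAC

NAC


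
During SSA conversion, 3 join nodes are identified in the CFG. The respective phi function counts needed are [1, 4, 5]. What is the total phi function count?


Total phi functions = sum of phi functions at each join node
= 1 + 4 + 5 = 10

10


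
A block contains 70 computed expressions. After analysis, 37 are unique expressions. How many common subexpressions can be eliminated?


CSE count = total expressions - unique expressions
= 70 - 37 = 33

33


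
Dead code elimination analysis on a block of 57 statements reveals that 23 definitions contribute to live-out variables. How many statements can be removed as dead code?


Dead code = total statements - live definitions
= 57 - 23 = 34

34


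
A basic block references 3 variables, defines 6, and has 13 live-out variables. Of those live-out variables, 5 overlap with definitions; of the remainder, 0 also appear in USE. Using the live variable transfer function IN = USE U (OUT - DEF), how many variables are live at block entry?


OUT - DEF: 13 - 5 = 8
|IN| = |USE| + |OUT - DEF| - |USE ∩ (OUT - DEF)| = 3 + 8 - 0 = 11

11


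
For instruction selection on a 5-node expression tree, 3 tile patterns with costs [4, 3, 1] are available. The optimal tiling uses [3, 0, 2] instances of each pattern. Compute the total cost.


Total cost = sum(count_i * cost_i)
= 3*4 + 0*3 + 2*1
= 14

14


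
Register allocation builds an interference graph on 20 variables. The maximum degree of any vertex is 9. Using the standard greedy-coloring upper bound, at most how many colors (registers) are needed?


Greedy coloring never needs more than (max_degree + 1) colors: when coloring a vertex, at most max_degree neighbors are already colored.
Upper bound = 9 + 1 = 10

10


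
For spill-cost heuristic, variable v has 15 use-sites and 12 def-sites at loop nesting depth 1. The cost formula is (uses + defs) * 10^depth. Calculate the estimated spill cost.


uses + defs = 15 + 12 = 27
10^1 = 10
Spill cost = 27 * 10 = 270

270


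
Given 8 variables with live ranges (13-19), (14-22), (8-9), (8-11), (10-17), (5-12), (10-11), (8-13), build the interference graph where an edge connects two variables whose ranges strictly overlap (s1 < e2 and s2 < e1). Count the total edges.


Check all pairs for overlapping intervals.
Two intervals (s1,e1) and (s2,e2) overlap if s1 < e2 and s2 < e1.
v0 (13-19) vs v1..v7: overlaps v1, v4 -> 2
v1 (14-22) vs v2..v7: overlaps v4 -> 1
v2 (8-9) vs v3..v7: overlaps v3, v5, v7 -> 3
v3 (8-11) vs v4..v7: overlaps v4, v5, v6, v7 -> 4
v4 (10-17) vs v5..v7: overlaps v5, v6, v7 -> 3
v5 (5-12) vs v6..v7: overlaps v6, v7 -> 2
v6 (10-11) vs v7: overlaps v7 -> 1
Total overlapping pairs = 2 + 1 + 3 + 4 + 3 + 2 + 1 = 16

16


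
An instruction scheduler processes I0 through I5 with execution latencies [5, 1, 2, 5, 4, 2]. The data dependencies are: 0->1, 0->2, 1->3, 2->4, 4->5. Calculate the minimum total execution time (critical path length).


Compute longest path through dependency graph: dist(Ik) = max over predecessors of dist + latency(Ik).
dist(I0) = latency 5 = 5
dist(I1) = dist(I0) + 1 = 5 + 1 = 6
dist(I2) = dist(I0) + 2 = 5 + 2 = 7
dist(I3) = dist(I1) + 5 = 6 + 5 = 11
dist(I4) = dist(I2) + 4 = 7 + 4 = 11
dist(I5) = dist(I4) + 2 = 11 + 2 = 13
Critical path = max dist = 13

13


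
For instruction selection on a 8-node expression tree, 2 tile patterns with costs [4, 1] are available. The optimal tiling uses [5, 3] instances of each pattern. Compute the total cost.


Total cost = sum(count_i * cost_i)
= 5*4 + 3*1
= 23

23


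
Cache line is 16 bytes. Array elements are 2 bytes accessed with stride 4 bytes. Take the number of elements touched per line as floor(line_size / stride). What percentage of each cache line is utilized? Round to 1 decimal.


Elements per cache line = floor(16 / 4) = 4
Bytes used = 4 * 2 = 8
Utilization = 8 / 16 * 100 = 50.0%

50.0


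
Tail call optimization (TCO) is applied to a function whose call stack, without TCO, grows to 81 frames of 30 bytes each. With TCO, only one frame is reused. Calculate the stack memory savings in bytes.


Without TCO: 81 * 30 = 2430 bytes
With TCO: reuse 1 frame = 30 bytes
Savings = 2430 - 30 = 2400

2400


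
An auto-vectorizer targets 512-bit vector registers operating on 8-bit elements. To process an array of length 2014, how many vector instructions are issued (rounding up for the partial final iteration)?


Width = 512 / 8 = 64 elements per vector op
Iterations = ceil(2014 / 64) = 32

32


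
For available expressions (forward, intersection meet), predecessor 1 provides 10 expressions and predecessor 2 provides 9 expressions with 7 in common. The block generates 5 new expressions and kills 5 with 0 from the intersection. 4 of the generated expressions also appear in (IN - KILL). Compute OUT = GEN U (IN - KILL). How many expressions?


IN = intersection of predecessors = 7
IN - KILL = 7 - 0 = 7
|OUT| = |GEN| + |IN - KILL| - |GEN ∩ (IN - KILL)| = 5 + 7 - 4 = 8

8


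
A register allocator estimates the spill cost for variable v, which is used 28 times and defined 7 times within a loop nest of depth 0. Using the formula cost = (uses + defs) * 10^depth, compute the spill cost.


uses + defs = 28 + 7 = 35
10^0 = 1
Spill cost = 35 * 1 = 35

35


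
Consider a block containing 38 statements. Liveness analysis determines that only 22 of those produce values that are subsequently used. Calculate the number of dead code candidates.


Dead code = total statements - live definitions
= 38 - 22 = 16

16


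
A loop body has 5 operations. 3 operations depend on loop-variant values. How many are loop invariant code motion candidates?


Invariant candidates = total - loop-dependent
= 5 - 3 = 2

2


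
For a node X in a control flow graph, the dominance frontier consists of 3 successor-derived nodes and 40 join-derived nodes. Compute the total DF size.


DF(X) = direct successor contributions + join point contributions
= 3 + 40 = 43

43


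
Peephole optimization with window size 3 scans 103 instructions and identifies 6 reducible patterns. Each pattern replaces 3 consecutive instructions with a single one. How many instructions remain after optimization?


Each match removes 2 instructions.
Total removed = 6 * 2 = 12
Remaining = 103 - 12 = 91

91


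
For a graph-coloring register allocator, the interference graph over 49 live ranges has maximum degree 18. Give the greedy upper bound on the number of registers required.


Greedy coloring never needs more than (max_degree + 1) colors: when coloring a vertex, at most max_degree neighbors are already colored.
Upper bound = 18 + 1 = 19

19


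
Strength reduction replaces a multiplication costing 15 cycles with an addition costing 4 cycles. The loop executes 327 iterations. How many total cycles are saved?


Per-iteration saving = 15 - 4 = 11
Total saved = 327 * 11 = 3597

3597


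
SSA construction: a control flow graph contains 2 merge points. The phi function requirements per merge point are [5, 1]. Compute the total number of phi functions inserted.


Total phi functions = sum of phi functions at each join node
= 5 + 1 = 6

6


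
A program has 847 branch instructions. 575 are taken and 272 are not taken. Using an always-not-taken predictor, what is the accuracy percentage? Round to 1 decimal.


Predictor: always-not-taken
Correct predictions = 272
Accuracy = 272 / 847 * 100 = 32.1%

32.1


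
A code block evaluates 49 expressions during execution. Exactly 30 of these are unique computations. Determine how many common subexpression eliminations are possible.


CSE count = total expressions - unique expressions
= 49 - 30 = 19

19


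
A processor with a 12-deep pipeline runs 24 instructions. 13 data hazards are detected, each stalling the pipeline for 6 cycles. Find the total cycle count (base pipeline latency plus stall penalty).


Base cycles = 12 + 24 - 1 = 35
Total stalls = 13 * 6 = 78
Total = 35 + 78 = 113

113


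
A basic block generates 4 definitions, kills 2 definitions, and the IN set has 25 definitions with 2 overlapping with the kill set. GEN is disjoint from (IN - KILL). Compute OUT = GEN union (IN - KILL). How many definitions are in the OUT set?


IN - KILL: 25 - 2 = 23 surviving definitions
OUT = GEN + surviving = 4 + 23 = 27

27


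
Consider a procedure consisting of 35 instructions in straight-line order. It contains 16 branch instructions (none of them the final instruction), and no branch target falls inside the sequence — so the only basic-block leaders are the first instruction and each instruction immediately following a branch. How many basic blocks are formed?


With no in-sequence branch targets, the leaders are the first instruction plus the instruction after each branch.
Number of basic blocks = branches + 1
= 16 + 1 = 17

17


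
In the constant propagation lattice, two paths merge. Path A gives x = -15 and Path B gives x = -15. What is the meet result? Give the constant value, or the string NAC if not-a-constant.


Meet operation: if both paths give the same constant, result is that constant; if they differ, result is NAC (not-a-constant).
Path A: -15, Path B: -15 -> equal
Result: constant -> -15

-15


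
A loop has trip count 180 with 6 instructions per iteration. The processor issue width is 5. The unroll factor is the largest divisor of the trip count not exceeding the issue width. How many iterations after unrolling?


Largest divisor of 180 <= 5 is 5
New iterations = 180 / 5 = 36

36


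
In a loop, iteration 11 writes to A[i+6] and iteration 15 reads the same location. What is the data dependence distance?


Distance = read iteration - write iteration
= 15 - 11 = 4

4


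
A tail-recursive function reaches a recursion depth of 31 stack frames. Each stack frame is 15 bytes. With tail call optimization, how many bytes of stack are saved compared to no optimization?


Without TCO: 31 * 15 = 465 bytes
With TCO: reuse 1 frame = 15 bytes
Savings = 465 - 15 = 450

450


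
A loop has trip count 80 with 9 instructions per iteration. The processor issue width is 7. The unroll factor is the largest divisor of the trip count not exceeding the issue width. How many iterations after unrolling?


Largest divisor of 80 <= 7 is 5
New iterations = 80 / 5 = 16

16


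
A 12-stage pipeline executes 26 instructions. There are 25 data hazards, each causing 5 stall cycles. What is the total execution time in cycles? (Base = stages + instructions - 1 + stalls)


Base cycles = 12 + 26 - 1 = 37
Total stalls = 25 * 5 = 125
Total = 37 + 125 = 162

162


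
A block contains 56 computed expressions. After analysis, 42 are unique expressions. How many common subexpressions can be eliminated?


CSE count = total expressions - unique expressions
= 56 - 42 = 14

14


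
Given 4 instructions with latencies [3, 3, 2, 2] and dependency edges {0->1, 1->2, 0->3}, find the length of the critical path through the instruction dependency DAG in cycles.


Compute longest path through dependency graph: dist(Ik) = max over predecessors of dist + latency(Ik).
dist(I0) = latency 3 = 3
dist(I1) = dist(I0) + 3 = 3 + 3 = 6
dist(I2) = dist(I1) + 2 = 6 + 2 = 8
dist(I3) = dist(I0) + 2 = 3 + 2 = 5
Critical path = max dist = 8

8


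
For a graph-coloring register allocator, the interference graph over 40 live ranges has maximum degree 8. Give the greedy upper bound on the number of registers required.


Greedy coloring never needs more than (max_degree + 1) colors: when coloring a vertex, at most max_degree neighbors are already colored.
Upper bound = 8 + 1 = 9

9


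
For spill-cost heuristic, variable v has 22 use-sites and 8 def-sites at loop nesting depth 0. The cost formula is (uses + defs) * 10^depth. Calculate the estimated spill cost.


uses + defs = 22 + 8 = 30
10^0 = 1
Spill cost = 30 * 1 = 30

30


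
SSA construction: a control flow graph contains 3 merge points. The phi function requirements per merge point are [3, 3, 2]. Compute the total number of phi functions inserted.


Total phi functions = sum of phi functions at each join node
= 3 + 3 + 2 = 8

8


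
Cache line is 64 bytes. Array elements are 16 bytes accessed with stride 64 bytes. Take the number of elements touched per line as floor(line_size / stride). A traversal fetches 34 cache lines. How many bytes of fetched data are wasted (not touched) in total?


Elements per line = floor(64 / 64) = 1
Bytes used per line = 1 * 16 = 16
Wasted per line = 64 - 16 = 48
Total wasted = 48 * 34 = 1632

1632


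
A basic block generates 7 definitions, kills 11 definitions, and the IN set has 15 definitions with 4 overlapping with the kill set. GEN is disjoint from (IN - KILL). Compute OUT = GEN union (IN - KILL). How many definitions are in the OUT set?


IN - KILL: 15 - 4 = 11 surviving definitions
OUT = GEN + surviving = 7 + 11 = 18

18


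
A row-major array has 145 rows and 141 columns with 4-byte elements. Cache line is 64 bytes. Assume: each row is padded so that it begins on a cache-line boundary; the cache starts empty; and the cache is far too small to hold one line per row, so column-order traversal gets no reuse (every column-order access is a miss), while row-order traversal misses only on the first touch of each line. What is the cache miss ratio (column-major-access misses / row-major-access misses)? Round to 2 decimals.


Each row occupies 141 * 4 = 564 bytes and starts on a line boundary, so it spans ceil(564 / 64) = 9 cache lines.
Row-major traversal misses (one per line touched): 145 * ceil(141 * 4 / 64) = 1305
Column-major traversal misses (no reuse, every access misses): 145 * 141 = 20445
Ratio = 20445 / 1305 = 15.67

15.67
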